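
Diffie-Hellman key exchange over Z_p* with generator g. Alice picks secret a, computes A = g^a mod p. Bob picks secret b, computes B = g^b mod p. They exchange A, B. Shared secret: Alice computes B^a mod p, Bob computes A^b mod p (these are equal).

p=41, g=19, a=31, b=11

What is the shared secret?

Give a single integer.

Answer: 22

Derivation:
A = 19^31 mod 41  (bits of 31 = 11111)
  bit 0 = 1: r = r^2 * 19 mod 41 = 1^2 * 19 = 1*19 = 19
  bit 1 = 1: r = r^2 * 19 mod 41 = 19^2 * 19 = 33*19 = 12
  bit 2 = 1: r = r^2 * 19 mod 41 = 12^2 * 19 = 21*19 = 30
  bit 3 = 1: r = r^2 * 19 mod 41 = 30^2 * 19 = 39*19 = 3
  bit 4 = 1: r = r^2 * 19 mod 41 = 3^2 * 19 = 9*19 = 7
  -> A = 7
B = 19^11 mod 41  (bits of 11 = 1011)
  bit 0 = 1: r = r^2 * 19 mod 41 = 1^2 * 19 = 1*19 = 19
  bit 1 = 0: r = r^2 mod 41 = 19^2 = 33
  bit 2 = 1: r = r^2 * 19 mod 41 = 33^2 * 19 = 23*19 = 27
  bit 3 = 1: r = r^2 * 19 mod 41 = 27^2 * 19 = 32*19 = 34
  -> B = 34
s = B^a = 34^31 mod 41  (bits of 31 = 11111)
  bit 0 = 1: r = r^2 * 34 mod 41 = 1^2 * 34 = 1*34 = 34
  bit 1 = 1: r = r^2 * 34 mod 41 = 34^2 * 34 = 8*34 = 26
  bit 2 = 1: r = r^2 * 34 mod 41 = 26^2 * 34 = 20*34 = 24
  bit 3 = 1: r = r^2 * 34 mod 41 = 24^2 * 34 = 2*34 = 27
  bit 4 = 1: r = r^2 * 34 mod 41 = 27^2 * 34 = 32*34 = 22
  -> s = B^a = 22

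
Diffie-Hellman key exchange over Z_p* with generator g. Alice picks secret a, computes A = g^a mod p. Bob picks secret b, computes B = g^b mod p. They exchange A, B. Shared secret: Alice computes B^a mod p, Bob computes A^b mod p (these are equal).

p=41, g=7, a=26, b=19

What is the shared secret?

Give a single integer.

Answer: 2

Derivation:
A = 7^26 mod 41  (bits of 26 = 11010)
  bit 0 = 1: r = r^2 * 7 mod 41 = 1^2 * 7 = 1*7 = 7
  bit 1 = 1: r = r^2 * 7 mod 41 = 7^2 * 7 = 8*7 = 15
  bit 2 = 0: r = r^2 mod 41 = 15^2 = 20
  bit 3 = 1: r = r^2 * 7 mod 41 = 20^2 * 7 = 31*7 = 12
  bit 4 = 0: r = r^2 mod 41 = 12^2 = 21
  -> A = 21
B = 7^19 mod 41  (bits of 19 = 10011)
  bit 0 = 1: r = r^2 * 7 mod 41 = 1^2 * 7 = 1*7 = 7
  bit 1 = 0: r = r^2 mod 41 = 7^2 = 8
  bit 2 = 0: r = r^2 mod 41 = 8^2 = 23
  bit 3 = 1: r = r^2 * 7 mod 41 = 23^2 * 7 = 37*7 = 13
  bit 4 = 1: r = r^2 * 7 mod 41 = 13^2 * 7 = 5*7 = 35
  -> B = 35
s = B^a = 35^26 mod 41  (bits of 26 = 11010)
  bit 0 = 1: r = r^2 * 35 mod 41 = 1^2 * 35 = 1*35 = 35
  bit 1 = 1: r = r^2 * 35 mod 41 = 35^2 * 35 = 36*35 = 30
  bit 2 = 0: r = r^2 mod 41 = 30^2 = 39
  bit 3 = 1: r = r^2 * 35 mod 41 = 39^2 * 35 = 4*35 = 17
  bit 4 = 0: r = r^2 mod 41 = 17^2 = 2
  -> s = B^a = 2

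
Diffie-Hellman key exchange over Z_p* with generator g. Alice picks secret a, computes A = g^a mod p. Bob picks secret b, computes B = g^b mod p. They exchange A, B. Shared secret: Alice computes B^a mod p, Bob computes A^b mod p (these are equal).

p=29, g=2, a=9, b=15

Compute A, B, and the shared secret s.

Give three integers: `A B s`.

A = 2^9 mod 29  (bits of 9 = 1001)
  bit 0 = 1: r = r^2 * 2 mod 29 = 1^2 * 2 = 1*2 = 2
  bit 1 = 0: r = r^2 mod 29 = 2^2 = 4
  bit 2 = 0: r = r^2 mod 29 = 4^2 = 16
  bit 3 = 1: r = r^2 * 2 mod 29 = 16^2 * 2 = 24*2 = 19
  -> A = 19
B = 2^15 mod 29  (bits of 15 = 1111)
  bit 0 = 1: r = r^2 * 2 mod 29 = 1^2 * 2 = 1*2 = 2
  bit 1 = 1: r = r^2 * 2 mod 29 = 2^2 * 2 = 4*2 = 8
  bit 2 = 1: r = r^2 * 2 mod 29 = 8^2 * 2 = 6*2 = 12
  bit 3 = 1: r = r^2 * 2 mod 29 = 12^2 * 2 = 28*2 = 27
  -> B = 27
s = B^a = 27^9 mod 29  (bits of 9 = 1001)
  bit 0 = 1: r = r^2 * 27 mod 29 = 1^2 * 27 = 1*27 = 27
  bit 1 = 0: r = r^2 mod 29 = 27^2 = 4
  bit 2 = 0: r = r^2 mod 29 = 4^2 = 16
  bit 3 = 1: r = r^2 * 27 mod 29 = 16^2 * 27 = 24*27 = 10
  -> s = B^a = 10

Answer: 19 27 10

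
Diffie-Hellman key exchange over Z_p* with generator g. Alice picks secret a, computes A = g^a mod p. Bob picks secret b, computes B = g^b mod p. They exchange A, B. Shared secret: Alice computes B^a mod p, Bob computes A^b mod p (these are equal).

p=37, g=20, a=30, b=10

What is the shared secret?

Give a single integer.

Answer: 26

Derivation:
A = 20^30 mod 37  (bits of 30 = 11110)
  bit 0 = 1: r = r^2 * 20 mod 37 = 1^2 * 20 = 1*20 = 20
  bit 1 = 1: r = r^2 * 20 mod 37 = 20^2 * 20 = 30*20 = 8
  bit 2 = 1: r = r^2 * 20 mod 37 = 8^2 * 20 = 27*20 = 22
  bit 3 = 1: r = r^2 * 20 mod 37 = 22^2 * 20 = 3*20 = 23
  bit 4 = 0: r = r^2 mod 37 = 23^2 = 11
  -> A = 11
B = 20^10 mod 37  (bits of 10 = 1010)
  bit 0 = 1: r = r^2 * 20 mod 37 = 1^2 * 20 = 1*20 = 20
  bit 1 = 0: r = r^2 mod 37 = 20^2 = 30
  bit 2 = 1: r = r^2 * 20 mod 37 = 30^2 * 20 = 12*20 = 18
  bit 3 = 0: r = r^2 mod 37 = 18^2 = 28
  -> B = 28
s = B^a = 28^30 mod 37  (bits of 30 = 11110)
  bit 0 = 1: r = r^2 * 28 mod 37 = 1^2 * 28 = 1*28 = 28
  bit 1 = 1: r = r^2 * 28 mod 37 = 28^2 * 28 = 7*28 = 11
  bit 2 = 1: r = r^2 * 28 mod 37 = 11^2 * 28 = 10*28 = 21
  bit 3 = 1: r = r^2 * 28 mod 37 = 21^2 * 28 = 34*28 = 27
  bit 4 = 0: r = r^2 mod 37 = 27^2 = 26
  -> s = B^a = 26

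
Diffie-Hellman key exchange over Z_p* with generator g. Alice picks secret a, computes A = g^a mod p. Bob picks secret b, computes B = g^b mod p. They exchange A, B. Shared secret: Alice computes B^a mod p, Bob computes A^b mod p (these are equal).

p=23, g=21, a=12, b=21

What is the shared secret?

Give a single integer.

A = 21^12 mod 23  (bits of 12 = 1100)
  bit 0 = 1: r = r^2 * 21 mod 23 = 1^2 * 21 = 1*21 = 21
  bit 1 = 1: r = r^2 * 21 mod 23 = 21^2 * 21 = 4*21 = 15
  bit 2 = 0: r = r^2 mod 23 = 15^2 = 18
  bit 3 = 0: r = r^2 mod 23 = 18^2 = 2
  -> A = 2
B = 21^21 mod 23  (bits of 21 = 10101)
  bit 0 = 1: r = r^2 * 21 mod 23 = 1^2 * 21 = 1*21 = 21
  bit 1 = 0: r = r^2 mod 23 = 21^2 = 4
  bit 2 = 1: r = r^2 * 21 mod 23 = 4^2 * 21 = 16*21 = 14
  bit 3 = 0: r = r^2 mod 23 = 14^2 = 12
  bit 4 = 1: r = r^2 * 21 mod 23 = 12^2 * 21 = 6*21 = 11
  -> B = 11
s = B^a = 11^12 mod 23  (bits of 12 = 1100)
  bit 0 = 1: r = r^2 * 11 mod 23 = 1^2 * 11 = 1*11 = 11
  bit 1 = 1: r = r^2 * 11 mod 23 = 11^2 * 11 = 6*11 = 20
  bit 2 = 0: r = r^2 mod 23 = 20^2 = 9
  bit 3 = 0: r = r^2 mod 23 = 9^2 = 12
  -> s = B^a = 12

Answer: 12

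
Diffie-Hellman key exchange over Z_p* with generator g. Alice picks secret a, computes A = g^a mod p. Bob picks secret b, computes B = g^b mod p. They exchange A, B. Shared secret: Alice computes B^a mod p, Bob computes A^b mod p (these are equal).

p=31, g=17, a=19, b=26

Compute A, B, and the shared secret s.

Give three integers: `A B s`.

A = 17^19 mod 31  (bits of 19 = 10011)
  bit 0 = 1: r = r^2 * 17 mod 31 = 1^2 * 17 = 1*17 = 17
  bit 1 = 0: r = r^2 mod 31 = 17^2 = 10
  bit 2 = 0: r = r^2 mod 31 = 10^2 = 7
  bit 3 = 1: r = r^2 * 17 mod 31 = 7^2 * 17 = 18*17 = 27
  bit 4 = 1: r = r^2 * 17 mod 31 = 27^2 * 17 = 16*17 = 24
  -> A = 24
B = 17^26 mod 31  (bits of 26 = 11010)
  bit 0 = 1: r = r^2 * 17 mod 31 = 1^2 * 17 = 1*17 = 17
  bit 1 = 1: r = r^2 * 17 mod 31 = 17^2 * 17 = 10*17 = 15
  bit 2 = 0: r = r^2 mod 31 = 15^2 = 8
  bit 3 = 1: r = r^2 * 17 mod 31 = 8^2 * 17 = 2*17 = 3
  bit 4 = 0: r = r^2 mod 31 = 3^2 = 9
  -> B = 9
s = B^a = 9^19 mod 31  (bits of 19 = 10011)
  bit 0 = 1: r = r^2 * 9 mod 31 = 1^2 * 9 = 1*9 = 9
  bit 1 = 0: r = r^2 mod 31 = 9^2 = 19
  bit 2 = 0: r = r^2 mod 31 = 19^2 = 20
  bit 3 = 1: r = r^2 * 9 mod 31 = 20^2 * 9 = 28*9 = 4
  bit 4 = 1: r = r^2 * 9 mod 31 = 4^2 * 9 = 16*9 = 20
  -> s = B^a = 20

Answer: 24 9 20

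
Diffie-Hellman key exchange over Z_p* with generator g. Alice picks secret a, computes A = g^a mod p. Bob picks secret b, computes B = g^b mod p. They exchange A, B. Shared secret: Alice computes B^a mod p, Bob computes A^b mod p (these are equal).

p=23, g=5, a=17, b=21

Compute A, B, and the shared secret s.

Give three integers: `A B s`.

Answer: 15 14 20

Derivation:
A = 5^17 mod 23  (bits of 17 = 10001)
  bit 0 = 1: r = r^2 * 5 mod 23 = 1^2 * 5 = 1*5 = 5
  bit 1 = 0: r = r^2 mod 23 = 5^2 = 2
  bit 2 = 0: r = r^2 mod 23 = 2^2 = 4
  bit 3 = 0: r = r^2 mod 23 = 4^2 = 16
  bit 4 = 1: r = r^2 * 5 mod 23 = 16^2 * 5 = 3*5 = 15
  -> A = 15
B = 5^21 mod 23  (bits of 21 = 10101)
  bit 0 = 1: r = r^2 * 5 mod 23 = 1^2 * 5 = 1*5 = 5
  bit 1 = 0: r = r^2 mod 23 = 5^2 = 2
  bit 2 = 1: r = r^2 * 5 mod 23 = 2^2 * 5 = 4*5 = 20
  bit 3 = 0: r = r^2 mod 23 = 20^2 = 9
  bit 4 = 1: r = r^2 * 5 mod 23 = 9^2 * 5 = 12*5 = 14
  -> B = 14
s = B^a = 14^17 mod 23  (bits of 17 = 10001)
  bit 0 = 1: r = r^2 * 14 mod 23 = 1^2 * 14 = 1*14 = 14
  bit 1 = 0: r = r^2 mod 23 = 14^2 = 12
  bit 2 = 0: r = r^2 mod 23 = 12^2 = 6
  bit 3 = 0: r = r^2 mod 23 = 6^2 = 13
  bit 4 = 1: r = r^2 * 14 mod 23 = 13^2 * 14 = 8*14 = 20
  -> s = B^a = 20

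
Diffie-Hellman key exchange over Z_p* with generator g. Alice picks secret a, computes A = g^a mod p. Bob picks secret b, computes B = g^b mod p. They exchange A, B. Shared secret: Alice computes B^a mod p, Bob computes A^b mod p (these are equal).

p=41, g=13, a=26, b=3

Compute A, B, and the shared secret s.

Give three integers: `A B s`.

A = 13^26 mod 41  (bits of 26 = 11010)
  bit 0 = 1: r = r^2 * 13 mod 41 = 1^2 * 13 = 1*13 = 13
  bit 1 = 1: r = r^2 * 13 mod 41 = 13^2 * 13 = 5*13 = 24
  bit 2 = 0: r = r^2 mod 41 = 24^2 = 2
  bit 3 = 1: r = r^2 * 13 mod 41 = 2^2 * 13 = 4*13 = 11
  bit 4 = 0: r = r^2 mod 41 = 11^2 = 39
  -> A = 39
B = 13^3 mod 41  (bits of 3 = 11)
  bit 0 = 1: r = r^2 * 13 mod 41 = 1^2 * 13 = 1*13 = 13
  bit 1 = 1: r = r^2 * 13 mod 41 = 13^2 * 13 = 5*13 = 24
  -> B = 24
s = B^a = 24^26 mod 41  (bits of 26 = 11010)
  bit 0 = 1: r = r^2 * 24 mod 41 = 1^2 * 24 = 1*24 = 24
  bit 1 = 1: r = r^2 * 24 mod 41 = 24^2 * 24 = 2*24 = 7
  bit 2 = 0: r = r^2 mod 41 = 7^2 = 8
  bit 3 = 1: r = r^2 * 24 mod 41 = 8^2 * 24 = 23*24 = 19
  bit 4 = 0: r = r^2 mod 41 = 19^2 = 33
  -> s = B^a = 33

Answer: 39 24 33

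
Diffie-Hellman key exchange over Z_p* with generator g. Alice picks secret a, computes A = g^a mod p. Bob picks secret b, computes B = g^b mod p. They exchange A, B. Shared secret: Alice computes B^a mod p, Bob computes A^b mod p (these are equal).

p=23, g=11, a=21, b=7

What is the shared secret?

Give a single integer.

Answer: 10

Derivation:
A = 11^21 mod 23  (bits of 21 = 10101)
  bit 0 = 1: r = r^2 * 11 mod 23 = 1^2 * 11 = 1*11 = 11
  bit 1 = 0: r = r^2 mod 23 = 11^2 = 6
  bit 2 = 1: r = r^2 * 11 mod 23 = 6^2 * 11 = 13*11 = 5
  bit 3 = 0: r = r^2 mod 23 = 5^2 = 2
  bit 4 = 1: r = r^2 * 11 mod 23 = 2^2 * 11 = 4*11 = 21
  -> A = 21
B = 11^7 mod 23  (bits of 7 = 111)
  bit 0 = 1: r = r^2 * 11 mod 23 = 1^2 * 11 = 1*11 = 11
  bit 1 = 1: r = r^2 * 11 mod 23 = 11^2 * 11 = 6*11 = 20
  bit 2 = 1: r = r^2 * 11 mod 23 = 20^2 * 11 = 9*11 = 7
  -> B = 7
s = B^a = 7^21 mod 23  (bits of 21 = 10101)
  bit 0 = 1: r = r^2 * 7 mod 23 = 1^2 * 7 = 1*7 = 7
  bit 1 = 0: r = r^2 mod 23 = 7^2 = 3
  bit 2 = 1: r = r^2 * 7 mod 23 = 3^2 * 7 = 9*7 = 17
  bit 3 = 0: r = r^2 mod 23 = 17^2 = 13
  bit 4 = 1: r = r^2 * 7 mod 23 = 13^2 * 7 = 8*7 = 10
  -> s = B^a = 10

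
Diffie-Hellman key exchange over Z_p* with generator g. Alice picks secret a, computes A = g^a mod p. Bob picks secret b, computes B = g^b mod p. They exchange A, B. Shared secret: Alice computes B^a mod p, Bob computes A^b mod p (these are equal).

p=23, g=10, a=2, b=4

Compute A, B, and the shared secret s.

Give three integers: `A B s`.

Answer: 8 18 2

Derivation:
A = 10^2 mod 23  (bits of 2 = 10)
  bit 0 = 1: r = r^2 * 10 mod 23 = 1^2 * 10 = 1*10 = 10
  bit 1 = 0: r = r^2 mod 23 = 10^2 = 8
  -> A = 8
B = 10^4 mod 23  (bits of 4 = 100)
  bit 0 = 1: r = r^2 * 10 mod 23 = 1^2 * 10 = 1*10 = 10
  bit 1 = 0: r = r^2 mod 23 = 10^2 = 8
  bit 2 = 0: r = r^2 mod 23 = 8^2 = 18
  -> B = 18
s = B^a = 18^2 mod 23  (bits of 2 = 10)
  bit 0 = 1: r = r^2 * 18 mod 23 = 1^2 * 18 = 1*18 = 18
  bit 1 = 0: r = r^2 mod 23 = 18^2 = 2
  -> s = B^a = 2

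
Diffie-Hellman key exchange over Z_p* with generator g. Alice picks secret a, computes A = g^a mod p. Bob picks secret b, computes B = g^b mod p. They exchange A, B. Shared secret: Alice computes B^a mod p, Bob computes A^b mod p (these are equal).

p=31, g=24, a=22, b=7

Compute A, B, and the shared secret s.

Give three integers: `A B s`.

A = 24^22 mod 31  (bits of 22 = 10110)
  bit 0 = 1: r = r^2 * 24 mod 31 = 1^2 * 24 = 1*24 = 24
  bit 1 = 0: r = r^2 mod 31 = 24^2 = 18
  bit 2 = 1: r = r^2 * 24 mod 31 = 18^2 * 24 = 14*24 = 26
  bit 3 = 1: r = r^2 * 24 mod 31 = 26^2 * 24 = 25*24 = 11
  bit 4 = 0: r = r^2 mod 31 = 11^2 = 28
  -> A = 28
B = 24^7 mod 31  (bits of 7 = 111)
  bit 0 = 1: r = r^2 * 24 mod 31 = 1^2 * 24 = 1*24 = 24
  bit 1 = 1: r = r^2 * 24 mod 31 = 24^2 * 24 = 18*24 = 29
  bit 2 = 1: r = r^2 * 24 mod 31 = 29^2 * 24 = 4*24 = 3
  -> B = 3
s = B^a = 3^22 mod 31  (bits of 22 = 10110)
  bit 0 = 1: r = r^2 * 3 mod 31 = 1^2 * 3 = 1*3 = 3
  bit 1 = 0: r = r^2 mod 31 = 3^2 = 9
  bit 2 = 1: r = r^2 * 3 mod 31 = 9^2 * 3 = 19*3 = 26
  bit 3 = 1: r = r^2 * 3 mod 31 = 26^2 * 3 = 25*3 = 13
  bit 4 = 0: r = r^2 mod 31 = 13^2 = 14
  -> s = B^a = 14

Answer: 28 3 14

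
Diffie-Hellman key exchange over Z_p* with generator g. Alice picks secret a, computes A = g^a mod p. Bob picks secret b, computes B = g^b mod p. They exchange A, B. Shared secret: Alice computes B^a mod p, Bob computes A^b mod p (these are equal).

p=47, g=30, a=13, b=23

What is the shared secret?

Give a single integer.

Answer: 46

Derivation:
A = 30^13 mod 47  (bits of 13 = 1101)
  bit 0 = 1: r = r^2 * 30 mod 47 = 1^2 * 30 = 1*30 = 30
  bit 1 = 1: r = r^2 * 30 mod 47 = 30^2 * 30 = 7*30 = 22
  bit 2 = 0: r = r^2 mod 47 = 22^2 = 14
  bit 3 = 1: r = r^2 * 30 mod 47 = 14^2 * 30 = 8*30 = 5
  -> A = 5
B = 30^23 mod 47  (bits of 23 = 10111)
  bit 0 = 1: r = r^2 * 30 mod 47 = 1^2 * 30 = 1*30 = 30
  bit 1 = 0: r = r^2 mod 47 = 30^2 = 7
  bit 2 = 1: r = r^2 * 30 mod 47 = 7^2 * 30 = 2*30 = 13
  bit 3 = 1: r = r^2 * 30 mod 47 = 13^2 * 30 = 28*30 = 41
  bit 4 = 1: r = r^2 * 30 mod 47 = 41^2 * 30 = 36*30 = 46
  -> B = 46
s = B^a = 46^13 mod 47  (bits of 13 = 1101)
  bit 0 = 1: r = r^2 * 46 mod 47 = 1^2 * 46 = 1*46 = 46
  bit 1 = 1: r = r^2 * 46 mod 47 = 46^2 * 46 = 1*46 = 46
  bit 2 = 0: r = r^2 mod 47 = 46^2 = 1
  bit 3 = 1: r = r^2 * 46 mod 47 = 1^2 * 46 = 1*46 = 46
  -> s = B^a = 46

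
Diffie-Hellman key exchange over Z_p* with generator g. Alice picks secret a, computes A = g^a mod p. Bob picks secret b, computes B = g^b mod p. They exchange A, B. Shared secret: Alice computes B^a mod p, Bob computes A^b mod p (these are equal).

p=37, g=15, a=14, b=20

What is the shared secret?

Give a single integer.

A = 15^14 mod 37  (bits of 14 = 1110)
  bit 0 = 1: r = r^2 * 15 mod 37 = 1^2 * 15 = 1*15 = 15
  bit 1 = 1: r = r^2 * 15 mod 37 = 15^2 * 15 = 3*15 = 8
  bit 2 = 1: r = r^2 * 15 mod 37 = 8^2 * 15 = 27*15 = 35
  bit 3 = 0: r = r^2 mod 37 = 35^2 = 4
  -> A = 4
B = 15^20 mod 37  (bits of 20 = 10100)
  bit 0 = 1: r = r^2 * 15 mod 37 = 1^2 * 15 = 1*15 = 15
  bit 1 = 0: r = r^2 mod 37 = 15^2 = 3
  bit 2 = 1: r = r^2 * 15 mod 37 = 3^2 * 15 = 9*15 = 24
  bit 3 = 0: r = r^2 mod 37 = 24^2 = 21
  bit 4 = 0: r = r^2 mod 37 = 21^2 = 34
  -> B = 34
s = B^a = 34^14 mod 37  (bits of 14 = 1110)
  bit 0 = 1: r = r^2 * 34 mod 37 = 1^2 * 34 = 1*34 = 34
  bit 1 = 1: r = r^2 * 34 mod 37 = 34^2 * 34 = 9*34 = 10
  bit 2 = 1: r = r^2 * 34 mod 37 = 10^2 * 34 = 26*34 = 33
  bit 3 = 0: r = r^2 mod 37 = 33^2 = 16
  -> s = B^a = 16

Answer: 16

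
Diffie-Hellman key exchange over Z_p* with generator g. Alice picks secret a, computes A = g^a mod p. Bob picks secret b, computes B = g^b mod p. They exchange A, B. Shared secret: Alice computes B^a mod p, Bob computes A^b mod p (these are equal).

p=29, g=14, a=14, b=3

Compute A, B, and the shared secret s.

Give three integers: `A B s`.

A = 14^14 mod 29  (bits of 14 = 1110)
  bit 0 = 1: r = r^2 * 14 mod 29 = 1^2 * 14 = 1*14 = 14
  bit 1 = 1: r = r^2 * 14 mod 29 = 14^2 * 14 = 22*14 = 18
  bit 2 = 1: r = r^2 * 14 mod 29 = 18^2 * 14 = 5*14 = 12
  bit 3 = 0: r = r^2 mod 29 = 12^2 = 28
  -> A = 28
B = 14^3 mod 29  (bits of 3 = 11)
  bit 0 = 1: r = r^2 * 14 mod 29 = 1^2 * 14 = 1*14 = 14
  bit 1 = 1: r = r^2 * 14 mod 29 = 14^2 * 14 = 22*14 = 18
  -> B = 18
s = B^a = 18^14 mod 29  (bits of 14 = 1110)
  bit 0 = 1: r = r^2 * 18 mod 29 = 1^2 * 18 = 1*18 = 18
  bit 1 = 1: r = r^2 * 18 mod 29 = 18^2 * 18 = 5*18 = 3
  bit 2 = 1: r = r^2 * 18 mod 29 = 3^2 * 18 = 9*18 = 17
  bit 3 = 0: r = r^2 mod 29 = 17^2 = 28
  -> s = B^a = 28

Answer: 28 18 28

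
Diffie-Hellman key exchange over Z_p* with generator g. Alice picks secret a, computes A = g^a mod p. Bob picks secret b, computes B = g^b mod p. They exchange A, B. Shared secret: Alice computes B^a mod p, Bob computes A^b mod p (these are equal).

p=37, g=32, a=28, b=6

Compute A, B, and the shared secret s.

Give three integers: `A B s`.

Answer: 7 11 26

Derivation:
A = 32^28 mod 37  (bits of 28 = 11100)
  bit 0 = 1: r = r^2 * 32 mod 37 = 1^2 * 32 = 1*32 = 32
  bit 1 = 1: r = r^2 * 32 mod 37 = 32^2 * 32 = 25*32 = 23
  bit 2 = 1: r = r^2 * 32 mod 37 = 23^2 * 32 = 11*32 = 19
  bit 3 = 0: r = r^2 mod 37 = 19^2 = 28
  bit 4 = 0: r = r^2 mod 37 = 28^2 = 7
  -> A = 7
B = 32^6 mod 37  (bits of 6 = 110)
  bit 0 = 1: r = r^2 * 32 mod 37 = 1^2 * 32 = 1*32 = 32
  bit 1 = 1: r = r^2 * 32 mod 37 = 32^2 * 32 = 25*32 = 23
  bit 2 = 0: r = r^2 mod 37 = 23^2 = 11
  -> B = 11
s = B^a = 11^28 mod 37  (bits of 28 = 11100)
  bit 0 = 1: r = r^2 * 11 mod 37 = 1^2 * 11 = 1*11 = 11
  bit 1 = 1: r = r^2 * 11 mod 37 = 11^2 * 11 = 10*11 = 36
  bit 2 = 1: r = r^2 * 11 mod 37 = 36^2 * 11 = 1*11 = 11
  bit 3 = 0: r = r^2 mod 37 = 11^2 = 10
  bit 4 = 0: r = r^2 mod 37 = 10^2 = 26
  -> s = B^a = 26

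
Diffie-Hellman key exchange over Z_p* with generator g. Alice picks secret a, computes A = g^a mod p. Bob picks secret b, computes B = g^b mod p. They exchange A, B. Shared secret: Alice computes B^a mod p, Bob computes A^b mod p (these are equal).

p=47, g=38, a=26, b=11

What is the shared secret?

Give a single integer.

A = 38^26 mod 47  (bits of 26 = 11010)
  bit 0 = 1: r = r^2 * 38 mod 47 = 1^2 * 38 = 1*38 = 38
  bit 1 = 1: r = r^2 * 38 mod 47 = 38^2 * 38 = 34*38 = 23
  bit 2 = 0: r = r^2 mod 47 = 23^2 = 12
  bit 3 = 1: r = r^2 * 38 mod 47 = 12^2 * 38 = 3*38 = 20
  bit 4 = 0: r = r^2 mod 47 = 20^2 = 24
  -> A = 24
B = 38^11 mod 47  (bits of 11 = 1011)
  bit 0 = 1: r = r^2 * 38 mod 47 = 1^2 * 38 = 1*38 = 38
  bit 1 = 0: r = r^2 mod 47 = 38^2 = 34
  bit 2 = 1: r = r^2 * 38 mod 47 = 34^2 * 38 = 28*38 = 30
  bit 3 = 1: r = r^2 * 38 mod 47 = 30^2 * 38 = 7*38 = 31
  -> B = 31
s = B^a = 31^26 mod 47  (bits of 26 = 11010)
  bit 0 = 1: r = r^2 * 31 mod 47 = 1^2 * 31 = 1*31 = 31
  bit 1 = 1: r = r^2 * 31 mod 47 = 31^2 * 31 = 21*31 = 40
  bit 2 = 0: r = r^2 mod 47 = 40^2 = 2
  bit 3 = 1: r = r^2 * 31 mod 47 = 2^2 * 31 = 4*31 = 30
  bit 4 = 0: r = r^2 mod 47 = 30^2 = 7
  -> s = B^a = 7

Answer: 7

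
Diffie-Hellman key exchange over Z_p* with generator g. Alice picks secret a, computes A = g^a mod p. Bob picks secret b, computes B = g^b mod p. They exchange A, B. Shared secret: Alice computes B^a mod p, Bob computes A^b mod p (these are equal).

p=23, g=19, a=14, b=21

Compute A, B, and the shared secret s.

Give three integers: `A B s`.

A = 19^14 mod 23  (bits of 14 = 1110)
  bit 0 = 1: r = r^2 * 19 mod 23 = 1^2 * 19 = 1*19 = 19
  bit 1 = 1: r = r^2 * 19 mod 23 = 19^2 * 19 = 16*19 = 5
  bit 2 = 1: r = r^2 * 19 mod 23 = 5^2 * 19 = 2*19 = 15
  bit 3 = 0: r = r^2 mod 23 = 15^2 = 18
  -> A = 18
B = 19^21 mod 23  (bits of 21 = 10101)
  bit 0 = 1: r = r^2 * 19 mod 23 = 1^2 * 19 = 1*19 = 19
  bit 1 = 0: r = r^2 mod 23 = 19^2 = 16
  bit 2 = 1: r = r^2 * 19 mod 23 = 16^2 * 19 = 3*19 = 11
  bit 3 = 0: r = r^2 mod 23 = 11^2 = 6
  bit 4 = 1: r = r^2 * 19 mod 23 = 6^2 * 19 = 13*19 = 17
  -> B = 17
s = B^a = 17^14 mod 23  (bits of 14 = 1110)
  bit 0 = 1: r = r^2 * 17 mod 23 = 1^2 * 17 = 1*17 = 17
  bit 1 = 1: r = r^2 * 17 mod 23 = 17^2 * 17 = 13*17 = 14
  bit 2 = 1: r = r^2 * 17 mod 23 = 14^2 * 17 = 12*17 = 20
  bit 3 = 0: r = r^2 mod 23 = 20^2 = 9
  -> s = B^a = 9

Answer: 18 17 9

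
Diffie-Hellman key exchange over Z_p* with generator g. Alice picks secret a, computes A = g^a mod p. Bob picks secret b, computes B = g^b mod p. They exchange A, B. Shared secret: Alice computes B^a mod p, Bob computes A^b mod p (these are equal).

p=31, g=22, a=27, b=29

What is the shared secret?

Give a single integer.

A = 22^27 mod 31  (bits of 27 = 11011)
  bit 0 = 1: r = r^2 * 22 mod 31 = 1^2 * 22 = 1*22 = 22
  bit 1 = 1: r = r^2 * 22 mod 31 = 22^2 * 22 = 19*22 = 15
  bit 2 = 0: r = r^2 mod 31 = 15^2 = 8
  bit 3 = 1: r = r^2 * 22 mod 31 = 8^2 * 22 = 2*22 = 13
  bit 4 = 1: r = r^2 * 22 mod 31 = 13^2 * 22 = 14*22 = 29
  -> A = 29
B = 22^29 mod 31  (bits of 29 = 11101)
  bit 0 = 1: r = r^2 * 22 mod 31 = 1^2 * 22 = 1*22 = 22
  bit 1 = 1: r = r^2 * 22 mod 31 = 22^2 * 22 = 19*22 = 15
  bit 2 = 1: r = r^2 * 22 mod 31 = 15^2 * 22 = 8*22 = 21
  bit 3 = 0: r = r^2 mod 31 = 21^2 = 7
  bit 4 = 1: r = r^2 * 22 mod 31 = 7^2 * 22 = 18*22 = 24
  -> B = 24
s = B^a = 24^27 mod 31  (bits of 27 = 11011)
  bit 0 = 1: r = r^2 * 24 mod 31 = 1^2 * 24 = 1*24 = 24
  bit 1 = 1: r = r^2 * 24 mod 31 = 24^2 * 24 = 18*24 = 29
  bit 2 = 0: r = r^2 mod 31 = 29^2 = 4
  bit 3 = 1: r = r^2 * 24 mod 31 = 4^2 * 24 = 16*24 = 12
  bit 4 = 1: r = r^2 * 24 mod 31 = 12^2 * 24 = 20*24 = 15
  -> s = B^a = 15

Answer: 15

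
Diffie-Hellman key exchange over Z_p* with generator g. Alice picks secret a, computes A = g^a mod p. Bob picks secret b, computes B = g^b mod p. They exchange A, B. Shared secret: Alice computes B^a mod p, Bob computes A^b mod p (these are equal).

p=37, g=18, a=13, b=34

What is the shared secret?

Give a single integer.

Answer: 3

Derivation:
A = 18^13 mod 37  (bits of 13 = 1101)
  bit 0 = 1: r = r^2 * 18 mod 37 = 1^2 * 18 = 1*18 = 18
  bit 1 = 1: r = r^2 * 18 mod 37 = 18^2 * 18 = 28*18 = 23
  bit 2 = 0: r = r^2 mod 37 = 23^2 = 11
  bit 3 = 1: r = r^2 * 18 mod 37 = 11^2 * 18 = 10*18 = 32
  -> A = 32
B = 18^34 mod 37  (bits of 34 = 100010)
  bit 0 = 1: r = r^2 * 18 mod 37 = 1^2 * 18 = 1*18 = 18
  bit 1 = 0: r = r^2 mod 37 = 18^2 = 28
  bit 2 = 0: r = r^2 mod 37 = 28^2 = 7
  bit 3 = 0: r = r^2 mod 37 = 7^2 = 12
  bit 4 = 1: r = r^2 * 18 mod 37 = 12^2 * 18 = 33*18 = 2
  bit 5 = 0: r = r^2 mod 37 = 2^2 = 4
  -> B = 4
s = B^a = 4^13 mod 37  (bits of 13 = 1101)
  bit 0 = 1: r = r^2 * 4 mod 37 = 1^2 * 4 = 1*4 = 4
  bit 1 = 1: r = r^2 * 4 mod 37 = 4^2 * 4 = 16*4 = 27
  bit 2 = 0: r = r^2 mod 37 = 27^2 = 26
  bit 3 = 1: r = r^2 * 4 mod 37 = 26^2 * 4 = 10*4 = 3
  -> s = B^a = 3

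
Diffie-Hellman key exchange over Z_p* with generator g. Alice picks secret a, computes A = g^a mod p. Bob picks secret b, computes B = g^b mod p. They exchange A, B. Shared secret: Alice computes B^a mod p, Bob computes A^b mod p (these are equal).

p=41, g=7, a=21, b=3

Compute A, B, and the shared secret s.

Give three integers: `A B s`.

Answer: 34 15 26

Derivation:
A = 7^21 mod 41  (bits of 21 = 10101)
  bit 0 = 1: r = r^2 * 7 mod 41 = 1^2 * 7 = 1*7 = 7
  bit 1 = 0: r = r^2 mod 41 = 7^2 = 8
  bit 2 = 1: r = r^2 * 7 mod 41 = 8^2 * 7 = 23*7 = 38
  bit 3 = 0: r = r^2 mod 41 = 38^2 = 9
  bit 4 = 1: r = r^2 * 7 mod 41 = 9^2 * 7 = 40*7 = 34
  -> A = 34
B = 7^3 mod 41  (bits of 3 = 11)
  bit 0 = 1: r = r^2 * 7 mod 41 = 1^2 * 7 = 1*7 = 7
  bit 1 = 1: r = r^2 * 7 mod 41 = 7^2 * 7 = 8*7 = 15
  -> B = 15
s = B^a = 15^21 mod 41  (bits of 21 = 10101)
  bit 0 = 1: r = r^2 * 15 mod 41 = 1^2 * 15 = 1*15 = 15
  bit 1 = 0: r = r^2 mod 41 = 15^2 = 20
  bit 2 = 1: r = r^2 * 15 mod 41 = 20^2 * 15 = 31*15 = 14
  bit 3 = 0: r = r^2 mod 41 = 14^2 = 32
  bit 4 = 1: r = r^2 * 15 mod 41 = 32^2 * 15 = 40*15 = 26
  -> s = B^a = 26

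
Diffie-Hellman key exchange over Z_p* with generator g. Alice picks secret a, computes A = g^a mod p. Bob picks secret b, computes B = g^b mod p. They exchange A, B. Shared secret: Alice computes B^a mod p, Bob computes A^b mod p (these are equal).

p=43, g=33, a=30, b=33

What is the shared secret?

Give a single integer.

A = 33^30 mod 43  (bits of 30 = 11110)
  bit 0 = 1: r = r^2 * 33 mod 43 = 1^2 * 33 = 1*33 = 33
  bit 1 = 1: r = r^2 * 33 mod 43 = 33^2 * 33 = 14*33 = 32
  bit 2 = 1: r = r^2 * 33 mod 43 = 32^2 * 33 = 35*33 = 37
  bit 3 = 1: r = r^2 * 33 mod 43 = 37^2 * 33 = 36*33 = 27
  bit 4 = 0: r = r^2 mod 43 = 27^2 = 41
  -> A = 41
B = 33^33 mod 43  (bits of 33 = 100001)
  bit 0 = 1: r = r^2 * 33 mod 43 = 1^2 * 33 = 1*33 = 33
  bit 1 = 0: r = r^2 mod 43 = 33^2 = 14
  bit 2 = 0: r = r^2 mod 43 = 14^2 = 24
  bit 3 = 0: r = r^2 mod 43 = 24^2 = 17
  bit 4 = 0: r = r^2 mod 43 = 17^2 = 31
  bit 5 = 1: r = r^2 * 33 mod 43 = 31^2 * 33 = 15*33 = 22
  -> B = 22
s = B^a = 22^30 mod 43  (bits of 30 = 11110)
  bit 0 = 1: r = r^2 * 22 mod 43 = 1^2 * 22 = 1*22 = 22
  bit 1 = 1: r = r^2 * 22 mod 43 = 22^2 * 22 = 11*22 = 27
  bit 2 = 1: r = r^2 * 22 mod 43 = 27^2 * 22 = 41*22 = 42
  bit 3 = 1: r = r^2 * 22 mod 43 = 42^2 * 22 = 1*22 = 22
  bit 4 = 0: r = r^2 mod 43 = 22^2 = 11
  -> s = B^a = 11

Answer: 11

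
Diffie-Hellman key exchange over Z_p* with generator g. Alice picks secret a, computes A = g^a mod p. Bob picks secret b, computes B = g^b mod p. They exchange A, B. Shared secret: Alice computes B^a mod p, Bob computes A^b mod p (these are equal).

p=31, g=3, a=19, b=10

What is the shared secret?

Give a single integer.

A = 3^19 mod 31  (bits of 19 = 10011)
  bit 0 = 1: r = r^2 * 3 mod 31 = 1^2 * 3 = 1*3 = 3
  bit 1 = 0: r = r^2 mod 31 = 3^2 = 9
  bit 2 = 0: r = r^2 mod 31 = 9^2 = 19
  bit 3 = 1: r = r^2 * 3 mod 31 = 19^2 * 3 = 20*3 = 29
  bit 4 = 1: r = r^2 * 3 mod 31 = 29^2 * 3 = 4*3 = 12
  -> A = 12
B = 3^10 mod 31  (bits of 10 = 1010)
  bit 0 = 1: r = r^2 * 3 mod 31 = 1^2 * 3 = 1*3 = 3
  bit 1 = 0: r = r^2 mod 31 = 3^2 = 9
  bit 2 = 1: r = r^2 * 3 mod 31 = 9^2 * 3 = 19*3 = 26
  bit 3 = 0: r = r^2 mod 31 = 26^2 = 25
  -> B = 25
s = B^a = 25^19 mod 31  (bits of 19 = 10011)
  bit 0 = 1: r = r^2 * 25 mod 31 = 1^2 * 25 = 1*25 = 25
  bit 1 = 0: r = r^2 mod 31 = 25^2 = 5
  bit 2 = 0: r = r^2 mod 31 = 5^2 = 25
  bit 3 = 1: r = r^2 * 25 mod 31 = 25^2 * 25 = 5*25 = 1
  bit 4 = 1: r = r^2 * 25 mod 31 = 1^2 * 25 = 1*25 = 25
  -> s = B^a = 25

Answer: 25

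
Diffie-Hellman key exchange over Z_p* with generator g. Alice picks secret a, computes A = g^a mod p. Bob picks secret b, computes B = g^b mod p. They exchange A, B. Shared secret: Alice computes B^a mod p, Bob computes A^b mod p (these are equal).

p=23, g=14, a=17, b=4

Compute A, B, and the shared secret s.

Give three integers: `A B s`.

Answer: 20 6 12

Derivation:
A = 14^17 mod 23  (bits of 17 = 10001)
  bit 0 = 1: r = r^2 * 14 mod 23 = 1^2 * 14 = 1*14 = 14
  bit 1 = 0: r = r^2 mod 23 = 14^2 = 12
  bit 2 = 0: r = r^2 mod 23 = 12^2 = 6
  bit 3 = 0: r = r^2 mod 23 = 6^2 = 13
  bit 4 = 1: r = r^2 * 14 mod 23 = 13^2 * 14 = 8*14 = 20
  -> A = 20
B = 14^4 mod 23  (bits of 4 = 100)
  bit 0 = 1: r = r^2 * 14 mod 23 = 1^2 * 14 = 1*14 = 14
  bit 1 = 0: r = r^2 mod 23 = 14^2 = 12
  bit 2 = 0: r = r^2 mod 23 = 12^2 = 6
  -> B = 6
s = B^a = 6^17 mod 23  (bits of 17 = 10001)
  bit 0 = 1: r = r^2 * 6 mod 23 = 1^2 * 6 = 1*6 = 6
  bit 1 = 0: r = r^2 mod 23 = 6^2 = 13
  bit 2 = 0: r = r^2 mod 23 = 13^2 = 8
  bit 3 = 0: r = r^2 mod 23 = 8^2 = 18
  bit 4 = 1: r = r^2 * 6 mod 23 = 18^2 * 6 = 2*6 = 12
  -> s = B^a = 12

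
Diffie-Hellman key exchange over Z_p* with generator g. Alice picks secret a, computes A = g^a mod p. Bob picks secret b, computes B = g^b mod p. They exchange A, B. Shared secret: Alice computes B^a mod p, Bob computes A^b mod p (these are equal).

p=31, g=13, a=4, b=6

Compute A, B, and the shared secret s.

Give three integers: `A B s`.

Answer: 10 16 2

Derivation:
A = 13^4 mod 31  (bits of 4 = 100)
  bit 0 = 1: r = r^2 * 13 mod 31 = 1^2 * 13 = 1*13 = 13
  bit 1 = 0: r = r^2 mod 31 = 13^2 = 14
  bit 2 = 0: r = r^2 mod 31 = 14^2 = 10
  -> A = 10
B = 13^6 mod 31  (bits of 6 = 110)
  bit 0 = 1: r = r^2 * 13 mod 31 = 1^2 * 13 = 1*13 = 13
  bit 1 = 1: r = r^2 * 13 mod 31 = 13^2 * 13 = 14*13 = 27
  bit 2 = 0: r = r^2 mod 31 = 27^2 = 16
  -> B = 16
s = B^a = 16^4 mod 31  (bits of 4 = 100)
  bit 0 = 1: r = r^2 * 16 mod 31 = 1^2 * 16 = 1*16 = 16
  bit 1 = 0: r = r^2 mod 31 = 16^2 = 8
  bit 2 = 0: r = r^2 mod 31 = 8^2 = 2
  -> s = B^a = 2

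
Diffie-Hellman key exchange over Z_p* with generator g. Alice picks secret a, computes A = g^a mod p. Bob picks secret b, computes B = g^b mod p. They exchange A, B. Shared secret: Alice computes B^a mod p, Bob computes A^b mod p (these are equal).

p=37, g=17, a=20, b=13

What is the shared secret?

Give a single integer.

A = 17^20 mod 37  (bits of 20 = 10100)
  bit 0 = 1: r = r^2 * 17 mod 37 = 1^2 * 17 = 1*17 = 17
  bit 1 = 0: r = r^2 mod 37 = 17^2 = 30
  bit 2 = 1: r = r^2 * 17 mod 37 = 30^2 * 17 = 12*17 = 19
  bit 3 = 0: r = r^2 mod 37 = 19^2 = 28
  bit 4 = 0: r = r^2 mod 37 = 28^2 = 7
  -> A = 7
B = 17^13 mod 37  (bits of 13 = 1101)
  bit 0 = 1: r = r^2 * 17 mod 37 = 1^2 * 17 = 1*17 = 17
  bit 1 = 1: r = r^2 * 17 mod 37 = 17^2 * 17 = 30*17 = 29
  bit 2 = 0: r = r^2 mod 37 = 29^2 = 27
  bit 3 = 1: r = r^2 * 17 mod 37 = 27^2 * 17 = 26*17 = 35
  -> B = 35
s = B^a = 35^20 mod 37  (bits of 20 = 10100)
  bit 0 = 1: r = r^2 * 35 mod 37 = 1^2 * 35 = 1*35 = 35
  bit 1 = 0: r = r^2 mod 37 = 35^2 = 4
  bit 2 = 1: r = r^2 * 35 mod 37 = 4^2 * 35 = 16*35 = 5
  bit 3 = 0: r = r^2 mod 37 = 5^2 = 25
  bit 4 = 0: r = r^2 mod 37 = 25^2 = 33
  -> s = B^a = 33

Answer: 33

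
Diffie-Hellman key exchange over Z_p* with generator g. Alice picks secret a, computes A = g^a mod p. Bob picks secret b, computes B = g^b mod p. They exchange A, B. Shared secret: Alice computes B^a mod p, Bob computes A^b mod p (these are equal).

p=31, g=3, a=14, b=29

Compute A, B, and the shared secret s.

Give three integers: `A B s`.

A = 3^14 mod 31  (bits of 14 = 1110)
  bit 0 = 1: r = r^2 * 3 mod 31 = 1^2 * 3 = 1*3 = 3
  bit 1 = 1: r = r^2 * 3 mod 31 = 3^2 * 3 = 9*3 = 27
  bit 2 = 1: r = r^2 * 3 mod 31 = 27^2 * 3 = 16*3 = 17
  bit 3 = 0: r = r^2 mod 31 = 17^2 = 10
  -> A = 10
B = 3^29 mod 31  (bits of 29 = 11101)
  bit 0 = 1: r = r^2 * 3 mod 31 = 1^2 * 3 = 1*3 = 3
  bit 1 = 1: r = r^2 * 3 mod 31 = 3^2 * 3 = 9*3 = 27
  bit 2 = 1: r = r^2 * 3 mod 31 = 27^2 * 3 = 16*3 = 17
  bit 3 = 0: r = r^2 mod 31 = 17^2 = 10
  bit 4 = 1: r = r^2 * 3 mod 31 = 10^2 * 3 = 7*3 = 21
  -> B = 21
s = B^a = 21^14 mod 31  (bits of 14 = 1110)
  bit 0 = 1: r = r^2 * 21 mod 31 = 1^2 * 21 = 1*21 = 21
  bit 1 = 1: r = r^2 * 21 mod 31 = 21^2 * 21 = 7*21 = 23
  bit 2 = 1: r = r^2 * 21 mod 31 = 23^2 * 21 = 2*21 = 11
  bit 3 = 0: r = r^2 mod 31 = 11^2 = 28
  -> s = B^a = 28

Answer: 10 21 28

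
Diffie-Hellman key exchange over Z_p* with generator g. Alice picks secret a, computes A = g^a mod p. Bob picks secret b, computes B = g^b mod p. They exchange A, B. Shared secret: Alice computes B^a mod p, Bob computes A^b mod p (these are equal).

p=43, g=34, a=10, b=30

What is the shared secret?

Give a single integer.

A = 34^10 mod 43  (bits of 10 = 1010)
  bit 0 = 1: r = r^2 * 34 mod 43 = 1^2 * 34 = 1*34 = 34
  bit 1 = 0: r = r^2 mod 43 = 34^2 = 38
  bit 2 = 1: r = r^2 * 34 mod 43 = 38^2 * 34 = 25*34 = 33
  bit 3 = 0: r = r^2 mod 43 = 33^2 = 14
  -> A = 14
B = 34^30 mod 43  (bits of 30 = 11110)
  bit 0 = 1: r = r^2 * 34 mod 43 = 1^2 * 34 = 1*34 = 34
  bit 1 = 1: r = r^2 * 34 mod 43 = 34^2 * 34 = 38*34 = 2
  bit 2 = 1: r = r^2 * 34 mod 43 = 2^2 * 34 = 4*34 = 7
  bit 3 = 1: r = r^2 * 34 mod 43 = 7^2 * 34 = 6*34 = 32
  bit 4 = 0: r = r^2 mod 43 = 32^2 = 35
  -> B = 35
s = B^a = 35^10 mod 43  (bits of 10 = 1010)
  bit 0 = 1: r = r^2 * 35 mod 43 = 1^2 * 35 = 1*35 = 35
  bit 1 = 0: r = r^2 mod 43 = 35^2 = 21
  bit 2 = 1: r = r^2 * 35 mod 43 = 21^2 * 35 = 11*35 = 41
  bit 3 = 0: r = r^2 mod 43 = 41^2 = 4
  -> s = B^a = 4

Answer: 4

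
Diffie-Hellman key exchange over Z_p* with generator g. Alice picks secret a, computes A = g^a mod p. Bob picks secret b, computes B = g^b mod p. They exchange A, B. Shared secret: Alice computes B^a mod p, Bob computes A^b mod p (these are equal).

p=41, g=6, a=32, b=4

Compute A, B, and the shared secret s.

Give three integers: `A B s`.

A = 6^32 mod 41  (bits of 32 = 100000)
  bit 0 = 1: r = r^2 * 6 mod 41 = 1^2 * 6 = 1*6 = 6
  bit 1 = 0: r = r^2 mod 41 = 6^2 = 36
  bit 2 = 0: r = r^2 mod 41 = 36^2 = 25
  bit 3 = 0: r = r^2 mod 41 = 25^2 = 10
  bit 4 = 0: r = r^2 mod 41 = 10^2 = 18
  bit 5 = 0: r = r^2 mod 41 = 18^2 = 37
  -> A = 37
B = 6^4 mod 41  (bits of 4 = 100)
  bit 0 = 1: r = r^2 * 6 mod 41 = 1^2 * 6 = 1*6 = 6
  bit 1 = 0: r = r^2 mod 41 = 6^2 = 36
  bit 2 = 0: r = r^2 mod 41 = 36^2 = 25
  -> B = 25
s = B^a = 25^32 mod 41  (bits of 32 = 100000)
  bit 0 = 1: r = r^2 * 25 mod 41 = 1^2 * 25 = 1*25 = 25
  bit 1 = 0: r = r^2 mod 41 = 25^2 = 10
  bit 2 = 0: r = r^2 mod 41 = 10^2 = 18
  bit 3 = 0: r = r^2 mod 41 = 18^2 = 37
  bit 4 = 0: r = r^2 mod 41 = 37^2 = 16
  bit 5 = 0: r = r^2 mod 41 = 16^2 = 10
  -> s = B^a = 10

Answer: 37 25 10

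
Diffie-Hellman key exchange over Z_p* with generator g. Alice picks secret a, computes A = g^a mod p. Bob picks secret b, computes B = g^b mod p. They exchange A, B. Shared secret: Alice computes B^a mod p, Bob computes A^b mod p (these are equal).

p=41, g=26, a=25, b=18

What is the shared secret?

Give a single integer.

Answer: 32

Derivation:
A = 26^25 mod 41  (bits of 25 = 11001)
  bit 0 = 1: r = r^2 * 26 mod 41 = 1^2 * 26 = 1*26 = 26
  bit 1 = 1: r = r^2 * 26 mod 41 = 26^2 * 26 = 20*26 = 28
  bit 2 = 0: r = r^2 mod 41 = 28^2 = 5
  bit 3 = 0: r = r^2 mod 41 = 5^2 = 25
  bit 4 = 1: r = r^2 * 26 mod 41 = 25^2 * 26 = 10*26 = 14
  -> A = 14
B = 26^18 mod 41  (bits of 18 = 10010)
  bit 0 = 1: r = r^2 * 26 mod 41 = 1^2 * 26 = 1*26 = 26
  bit 1 = 0: r = r^2 mod 41 = 26^2 = 20
  bit 2 = 0: r = r^2 mod 41 = 20^2 = 31
  bit 3 = 1: r = r^2 * 26 mod 41 = 31^2 * 26 = 18*26 = 17
  bit 4 = 0: r = r^2 mod 41 = 17^2 = 2
  -> B = 2
s = B^a = 2^25 mod 41  (bits of 25 = 11001)
  bit 0 = 1: r = r^2 * 2 mod 41 = 1^2 * 2 = 1*2 = 2
  bit 1 = 1: r = r^2 * 2 mod 41 = 2^2 * 2 = 4*2 = 8
  bit 2 = 0: r = r^2 mod 41 = 8^2 = 23
  bit 3 = 0: r = r^2 mod 41 = 23^2 = 37
  bit 4 = 1: r = r^2 * 2 mod 41 = 37^2 * 2 = 16*2 = 32
  -> s = B^a = 32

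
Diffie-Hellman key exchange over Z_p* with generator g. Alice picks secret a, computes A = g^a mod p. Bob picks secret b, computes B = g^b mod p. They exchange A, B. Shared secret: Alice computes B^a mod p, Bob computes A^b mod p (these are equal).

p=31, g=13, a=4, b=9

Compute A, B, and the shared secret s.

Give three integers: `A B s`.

Answer: 10 29 16

Derivation:
A = 13^4 mod 31  (bits of 4 = 100)
  bit 0 = 1: r = r^2 * 13 mod 31 = 1^2 * 13 = 1*13 = 13
  bit 1 = 0: r = r^2 mod 31 = 13^2 = 14
  bit 2 = 0: r = r^2 mod 31 = 14^2 = 10
  -> A = 10
B = 13^9 mod 31  (bits of 9 = 1001)
  bit 0 = 1: r = r^2 * 13 mod 31 = 1^2 * 13 = 1*13 = 13
  bit 1 = 0: r = r^2 mod 31 = 13^2 = 14
  bit 2 = 0: r = r^2 mod 31 = 14^2 = 10
  bit 3 = 1: r = r^2 * 13 mod 31 = 10^2 * 13 = 7*13 = 29
  -> B = 29
s = B^a = 29^4 mod 31  (bits of 4 = 100)
  bit 0 = 1: r = r^2 * 29 mod 31 = 1^2 * 29 = 1*29 = 29
  bit 1 = 0: r = r^2 mod 31 = 29^2 = 4
  bit 2 = 0: r = r^2 mod 31 = 4^2 = 16
  -> s = B^a = 16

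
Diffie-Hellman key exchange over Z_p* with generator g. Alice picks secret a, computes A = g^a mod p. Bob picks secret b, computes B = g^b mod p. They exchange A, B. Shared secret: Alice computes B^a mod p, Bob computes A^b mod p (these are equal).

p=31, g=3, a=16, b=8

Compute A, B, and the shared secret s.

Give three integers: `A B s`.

Answer: 28 20 20

Derivation:
A = 3^16 mod 31  (bits of 16 = 10000)
  bit 0 = 1: r = r^2 * 3 mod 31 = 1^2 * 3 = 1*3 = 3
  bit 1 = 0: r = r^2 mod 31 = 3^2 = 9
  bit 2 = 0: r = r^2 mod 31 = 9^2 = 19
  bit 3 = 0: r = r^2 mod 31 = 19^2 = 20
  bit 4 = 0: r = r^2 mod 31 = 20^2 = 28
  -> A = 28
B = 3^8 mod 31  (bits of 8 = 1000)
  bit 0 = 1: r = r^2 * 3 mod 31 = 1^2 * 3 = 1*3 = 3
  bit 1 = 0: r = r^2 mod 31 = 3^2 = 9
  bit 2 = 0: r = r^2 mod 31 = 9^2 = 19
  bit 3 = 0: r = r^2 mod 31 = 19^2 = 20
  -> B = 20
s = B^a = 20^16 mod 31  (bits of 16 = 10000)
  bit 0 = 1: r = r^2 * 20 mod 31 = 1^2 * 20 = 1*20 = 20
  bit 1 = 0: r = r^2 mod 31 = 20^2 = 28
  bit 2 = 0: r = r^2 mod 31 = 28^2 = 9
  bit 3 = 0: r = r^2 mod 31 = 9^2 = 19
  bit 4 = 0: r = r^2 mod 31 = 19^2 = 20
  -> s = B^a = 20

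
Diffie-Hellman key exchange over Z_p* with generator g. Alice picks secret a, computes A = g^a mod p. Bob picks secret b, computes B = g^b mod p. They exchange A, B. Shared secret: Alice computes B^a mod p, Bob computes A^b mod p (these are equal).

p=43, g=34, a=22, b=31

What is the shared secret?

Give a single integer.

Answer: 14

Derivation:
A = 34^22 mod 43  (bits of 22 = 10110)
  bit 0 = 1: r = r^2 * 34 mod 43 = 1^2 * 34 = 1*34 = 34
  bit 1 = 0: r = r^2 mod 43 = 34^2 = 38
  bit 2 = 1: r = r^2 * 34 mod 43 = 38^2 * 34 = 25*34 = 33
  bit 3 = 1: r = r^2 * 34 mod 43 = 33^2 * 34 = 14*34 = 3
  bit 4 = 0: r = r^2 mod 43 = 3^2 = 9
  -> A = 9
B = 34^31 mod 43  (bits of 31 = 11111)
  bit 0 = 1: r = r^2 * 34 mod 43 = 1^2 * 34 = 1*34 = 34
  bit 1 = 1: r = r^2 * 34 mod 43 = 34^2 * 34 = 38*34 = 2
  bit 2 = 1: r = r^2 * 34 mod 43 = 2^2 * 34 = 4*34 = 7
  bit 3 = 1: r = r^2 * 34 mod 43 = 7^2 * 34 = 6*34 = 32
  bit 4 = 1: r = r^2 * 34 mod 43 = 32^2 * 34 = 35*34 = 29
  -> B = 29
s = B^a = 29^22 mod 43  (bits of 22 = 10110)
  bit 0 = 1: r = r^2 * 29 mod 43 = 1^2 * 29 = 1*29 = 29
  bit 1 = 0: r = r^2 mod 43 = 29^2 = 24
  bit 2 = 1: r = r^2 * 29 mod 43 = 24^2 * 29 = 17*29 = 20
  bit 3 = 1: r = r^2 * 29 mod 43 = 20^2 * 29 = 13*29 = 33
  bit 4 = 0: r = r^2 mod 43 = 33^2 = 14
  -> s = B^a = 14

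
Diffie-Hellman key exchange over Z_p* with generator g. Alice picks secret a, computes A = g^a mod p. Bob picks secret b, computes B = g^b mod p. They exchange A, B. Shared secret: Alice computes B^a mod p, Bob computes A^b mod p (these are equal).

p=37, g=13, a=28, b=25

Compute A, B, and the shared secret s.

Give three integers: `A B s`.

A = 13^28 mod 37  (bits of 28 = 11100)
  bit 0 = 1: r = r^2 * 13 mod 37 = 1^2 * 13 = 1*13 = 13
  bit 1 = 1: r = r^2 * 13 mod 37 = 13^2 * 13 = 21*13 = 14
  bit 2 = 1: r = r^2 * 13 mod 37 = 14^2 * 13 = 11*13 = 32
  bit 3 = 0: r = r^2 mod 37 = 32^2 = 25
  bit 4 = 0: r = r^2 mod 37 = 25^2 = 33
  -> A = 33
B = 13^25 mod 37  (bits of 25 = 11001)
  bit 0 = 1: r = r^2 * 13 mod 37 = 1^2 * 13 = 1*13 = 13
  bit 1 = 1: r = r^2 * 13 mod 37 = 13^2 * 13 = 21*13 = 14
  bit 2 = 0: r = r^2 mod 37 = 14^2 = 11
  bit 3 = 0: r = r^2 mod 37 = 11^2 = 10
  bit 4 = 1: r = r^2 * 13 mod 37 = 10^2 * 13 = 26*13 = 5
  -> B = 5
s = B^a = 5^28 mod 37  (bits of 28 = 11100)
  bit 0 = 1: r = r^2 * 5 mod 37 = 1^2 * 5 = 1*5 = 5
  bit 1 = 1: r = r^2 * 5 mod 37 = 5^2 * 5 = 25*5 = 14
  bit 2 = 1: r = r^2 * 5 mod 37 = 14^2 * 5 = 11*5 = 18
  bit 3 = 0: r = r^2 mod 37 = 18^2 = 28
  bit 4 = 0: r = r^2 mod 37 = 28^2 = 7
  -> s = B^a = 7

Answer: 33 5 7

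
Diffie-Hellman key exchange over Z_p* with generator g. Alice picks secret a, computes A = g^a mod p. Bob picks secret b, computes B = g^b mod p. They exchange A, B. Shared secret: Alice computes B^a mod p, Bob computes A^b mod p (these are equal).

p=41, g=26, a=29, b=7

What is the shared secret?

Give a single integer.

A = 26^29 mod 41  (bits of 29 = 11101)
  bit 0 = 1: r = r^2 * 26 mod 41 = 1^2 * 26 = 1*26 = 26
  bit 1 = 1: r = r^2 * 26 mod 41 = 26^2 * 26 = 20*26 = 28
  bit 2 = 1: r = r^2 * 26 mod 41 = 28^2 * 26 = 5*26 = 7
  bit 3 = 0: r = r^2 mod 41 = 7^2 = 8
  bit 4 = 1: r = r^2 * 26 mod 41 = 8^2 * 26 = 23*26 = 24
  -> A = 24
B = 26^7 mod 41  (bits of 7 = 111)
  bit 0 = 1: r = r^2 * 26 mod 41 = 1^2 * 26 = 1*26 = 26
  bit 1 = 1: r = r^2 * 26 mod 41 = 26^2 * 26 = 20*26 = 28
  bit 2 = 1: r = r^2 * 26 mod 41 = 28^2 * 26 = 5*26 = 7
  -> B = 7
s = B^a = 7^29 mod 41  (bits of 29 = 11101)
  bit 0 = 1: r = r^2 * 7 mod 41 = 1^2 * 7 = 1*7 = 7
  bit 1 = 1: r = r^2 * 7 mod 41 = 7^2 * 7 = 8*7 = 15
  bit 2 = 1: r = r^2 * 7 mod 41 = 15^2 * 7 = 20*7 = 17
  bit 3 = 0: r = r^2 mod 41 = 17^2 = 2
  bit 4 = 1: r = r^2 * 7 mod 41 = 2^2 * 7 = 4*7 = 28
  -> s = B^a = 28

Answer: 28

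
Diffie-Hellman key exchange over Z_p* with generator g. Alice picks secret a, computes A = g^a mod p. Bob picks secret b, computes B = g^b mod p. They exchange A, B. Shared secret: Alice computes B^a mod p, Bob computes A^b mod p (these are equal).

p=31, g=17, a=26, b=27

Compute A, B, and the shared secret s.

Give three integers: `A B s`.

A = 17^26 mod 31  (bits of 26 = 11010)
  bit 0 = 1: r = r^2 * 17 mod 31 = 1^2 * 17 = 1*17 = 17
  bit 1 = 1: r = r^2 * 17 mod 31 = 17^2 * 17 = 10*17 = 15
  bit 2 = 0: r = r^2 mod 31 = 15^2 = 8
  bit 3 = 1: r = r^2 * 17 mod 31 = 8^2 * 17 = 2*17 = 3
  bit 4 = 0: r = r^2 mod 31 = 3^2 = 9
  -> A = 9
B = 17^27 mod 31  (bits of 27 = 11011)
  bit 0 = 1: r = r^2 * 17 mod 31 = 1^2 * 17 = 1*17 = 17
  bit 1 = 1: r = r^2 * 17 mod 31 = 17^2 * 17 = 10*17 = 15
  bit 2 = 0: r = r^2 mod 31 = 15^2 = 8
  bit 3 = 1: r = r^2 * 17 mod 31 = 8^2 * 17 = 2*17 = 3
  bit 4 = 1: r = r^2 * 17 mod 31 = 3^2 * 17 = 9*17 = 29
  -> B = 29
s = B^a = 29^26 mod 31  (bits of 26 = 11010)
  bit 0 = 1: r = r^2 * 29 mod 31 = 1^2 * 29 = 1*29 = 29
  bit 1 = 1: r = r^2 * 29 mod 31 = 29^2 * 29 = 4*29 = 23
  bit 2 = 0: r = r^2 mod 31 = 23^2 = 2
  bit 3 = 1: r = r^2 * 29 mod 31 = 2^2 * 29 = 4*29 = 23
  bit 4 = 0: r = r^2 mod 31 = 23^2 = 2
  -> s = B^a = 2

Answer: 9 29 2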